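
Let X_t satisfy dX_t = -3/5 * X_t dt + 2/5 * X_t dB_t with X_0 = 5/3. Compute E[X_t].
E[X_t] = 5*exp(-3*t/5)/3

For GBM dX = mu X dt + sigma X dB with X_0 = x_0, apply Itô to Y = log X: dY = (mu - sigma^2/2) dt + sigma dB, so Y_t = log(x_0) + (mu - sigma^2/2) t + sigma B_t and hence X_t = x_0 * exp((mu - sigma^2/2) t + sigma B_t).
With mu = -3/5, sigma = 2/5, x_0 = 5/3, this gives:
  X_t = 5/3 * exp((-17/25) * t + (2/5) * B_t).
Since sigma*B_t ~ Normal(0, sigma^2 t), E[exp(sigma*B_t)] = exp(sigma^2 t / 2); so E[X_t] = x_0 * exp((mu - sigma^2/2) t) * exp(sigma^2 t / 2) = x_0 * exp(mu t) = 5*exp(-3*t/5)/3.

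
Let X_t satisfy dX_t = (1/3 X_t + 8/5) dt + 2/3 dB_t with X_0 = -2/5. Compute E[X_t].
E[X_t] = 22*exp(t/3)/5 - 24/5

Taking expectations and using E[dB_t] = 0, the mean m(t) = E[X_t] satisfies the ODE m'(t) = a m(t) + b with m(0) = x_0. With a = 1/3, b = 8/5, x_0 = -2/5, the solution is
  m(t) = x_0 * exp(a t) + (b/a) * (exp(a t) - 1)
       = (-2/5) * exp((1/3) t) + ((8/5)/(1/3)) * (exp((1/3) t) - 1)
       = 22*exp(t/3)/5 - 24/5.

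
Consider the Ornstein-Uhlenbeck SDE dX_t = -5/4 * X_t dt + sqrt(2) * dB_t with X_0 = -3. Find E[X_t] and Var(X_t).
E[X_t] = -3*exp(-5*t/4); Var(X_t) = 4/5 - 4*exp(-5*t/2)/5

The OU SDE dX = -theta X dt + sigma dB admits the integrating factor exp(theta t): d(exp(theta t) X_t) = sigma exp(theta t) dB_t. Integrating from 0 to t:
  X_t = x_0 * exp(-theta t) + sigma * int_0^t exp(-theta (t-s)) dB_s.
The Itô integral has mean 0 and (by the Itô isometry) variance sigma^2 * int_0^t exp(-2 theta (t - s)) ds = sigma^2 * (1 - exp(-2 theta t)) / (2 theta).
With theta = 5/4, sigma = sqrt(2), x_0 = -3:
  E[X_t] = -3 * exp(-5/4 t) = -3*exp(-5*t/4)
  Var(X_t) = (sqrt(2))^2 * (1 - exp(-2*5/4 t)) / (2 * 5/4) = 4/5 - 4*exp(-5*t/2)/5.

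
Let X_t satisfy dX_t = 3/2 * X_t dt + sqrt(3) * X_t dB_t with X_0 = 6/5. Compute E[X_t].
E[X_t] = 6*exp(3*t/2)/5

For GBM dX = mu X dt + sigma X dB with X_0 = x_0, apply Itô to Y = log X: dY = (mu - sigma^2/2) dt + sigma dB, so Y_t = log(x_0) + (mu - sigma^2/2) t + sigma B_t and hence X_t = x_0 * exp((mu - sigma^2/2) t + sigma B_t).
With mu = 3/2, sigma = sqrt(3), x_0 = 6/5, this gives:
  X_t = 6/5 * exp((0) * t + (sqrt(3)) * B_t).
Since sigma*B_t ~ Normal(0, sigma^2 t), E[exp(sigma*B_t)] = exp(sigma^2 t / 2); so E[X_t] = x_0 * exp((mu - sigma^2/2) t) * exp(sigma^2 t / 2) = x_0 * exp(mu t) = 6*exp(3*t/2)/5.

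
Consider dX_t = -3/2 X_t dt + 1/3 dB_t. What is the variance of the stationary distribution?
lim Var(X_t) = 1/27

The OU SDE dX = -theta X dt + sigma dB admits the integrating factor exp(theta t): d(exp(theta t) X_t) = sigma exp(theta t) dB_t. Integrating from 0 to t gives X_t = x_0 * exp(-theta t) + sigma * int_0^t exp(-theta (t-s)) dB_s for any initial x_0. The Itô integral has variance (by the Itô isometry) sigma^2 * int_0^t exp(-2 theta (t - s)) ds = sigma^2 * (1 - exp(-2 theta t)) / (2 theta), independent of x_0.
With theta = 3/2, sigma = 1/3:
  Var(X_t) = (1/3)^2 * (1 - exp(-2*3/2 t)) / (2 * 3/2) = 1/27 - exp(-3*t)/27.
As t -> infinity, exp(-2*3/2 t) -> 0, so the stationary variance is sigma^2 / (2 theta) = 1/27.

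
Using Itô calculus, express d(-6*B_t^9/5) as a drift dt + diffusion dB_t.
d(-6*B_t^9/5) = (-216*B_t^7/5) dt + (-54*B_t^8/5) dB_t

Itô's formula for f(B_t) gives d f(B_t) = f'(B_t) dB_t + (1/2) f''(B_t) dt. Compute derivatives of f(x) = -6*x^9/5:
  f'(x)  = -54*x^8/5
  f''(x) = -432*x^7/5
Substitute x = B_t and multiply the f'' term by 1/2:
  drift     = (1/2) * (-432*x^7/5) evaluated at B_t = -216*B_t^7/5
  diffusion = (-54*x^8/5) evaluated at B_t = -54*B_t^8/5
Therefore d(-6*B_t^9/5) = (-216*B_t^7/5) dt + (-54*B_t^8/5) dB_t.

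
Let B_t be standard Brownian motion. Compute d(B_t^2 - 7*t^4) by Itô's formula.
d(B_t^2 - 7*t^4) = (1 - 28*t^3) dt + (2*B_t) dB_t

Itô's formula for f(t, x): d f(t, B_t) = (f_t + (1/2) f_xx) dt + f_x dB_t. Compute partials of f(t, x) = -7*t^4 + x^2:
  f_t(t,x)  = -28*t^3
  f_x(t,x)  = 2*x
  f_xx(t,x) = 2
Assemble drift = f_t + (1/2) f_xx = 1 - 28*t^3 and diffusion = f_x = 2*x. Substituting x = B_t:
  d(B_t^2 - 7*t^4) = (1 - 28*t^3) dt + (2*B_t) dB_t.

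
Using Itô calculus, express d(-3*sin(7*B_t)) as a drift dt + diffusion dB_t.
d(-3*sin(7*B_t)) = (147*sin(7*B_t)/2) dt + (-21*cos(7*B_t)) dB_t

Itô's formula for f(B_t) gives d f(B_t) = f'(B_t) dB_t + (1/2) f''(B_t) dt. Compute derivatives of f(x) = -3*sin(7*x):
  f'(x)  = -21*cos(7*x)
  f''(x) = 147*sin(7*x)
Substitute x = B_t and multiply the f'' term by 1/2:
  drift     = (1/2) * (147*sin(7*x)) evaluated at B_t = 147*sin(7*B_t)/2
  diffusion = (-21*cos(7*x)) evaluated at B_t = -21*cos(7*B_t)
Therefore d(-3*sin(7*B_t)) = (147*sin(7*B_t)/2) dt + (-21*cos(7*B_t)) dB_t.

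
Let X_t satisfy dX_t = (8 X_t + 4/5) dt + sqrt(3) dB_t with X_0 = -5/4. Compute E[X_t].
E[X_t] = -23*exp(8*t)/20 - 1/10

Taking expectations and using E[dB_t] = 0, the mean m(t) = E[X_t] satisfies the ODE m'(t) = a m(t) + b with m(0) = x_0. With a = 8, b = 4/5, x_0 = -5/4, the solution is
  m(t) = x_0 * exp(a t) + (b/a) * (exp(a t) - 1)
       = (-5/4) * exp(8 t) + ((4/5)/8) * (exp(8 t) - 1)
       = -23*exp(8*t)/20 - 1/10.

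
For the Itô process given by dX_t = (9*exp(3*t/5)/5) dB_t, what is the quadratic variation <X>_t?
<X>_t = 27*exp(6*t/5)/10 - 27/10

For an Itô process dX_t = a(t) dt + b(t) dB_t, the quadratic variation is <X>_t = int_0^t b(s)^2 ds (the drift term does not contribute). Here b(s) = 9*exp(3*s/5)/5, so
  b(s)^2 = 81*exp(6*s/5)/25.
Integrating from 0 to t:
  <X>_t = int_0^t (81*exp(6*s/5)/25) ds = 27*exp(6*t/5)/10 - 27/10.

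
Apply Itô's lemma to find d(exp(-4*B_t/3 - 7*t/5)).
d(exp(-4*B_t/3 - 7*t/5)) = (-23*exp(-4*B_t/3 - 7*t/5)/45) dt + (-4*exp(-4*B_t/3 - 7*t/5)/3) dB_t

Itô's formula for f(t, x): d f(t, B_t) = (f_t + (1/2) f_xx) dt + f_x dB_t. Compute partials of f(t, x) = exp(-7*t/5 - 4*x/3):
  f_t(t,x)  = -7*exp(-7*t/5 - 4*x/3)/5
  f_x(t,x)  = -4*exp(-7*t/5 - 4*x/3)/3
  f_xx(t,x) = 16*exp(-7*t/5 - 4*x/3)/9
Assemble drift = f_t + (1/2) f_xx = -23*exp(-7*t/5 - 4*x/3)/45 and diffusion = f_x = -4*exp(-7*t/5 - 4*x/3)/3. Substituting x = B_t:
  d(exp(-4*B_t/3 - 7*t/5)) = (-23*exp(-4*B_t/3 - 7*t/5)/45) dt + (-4*exp(-4*B_t/3 - 7*t/5)/3) dB_t.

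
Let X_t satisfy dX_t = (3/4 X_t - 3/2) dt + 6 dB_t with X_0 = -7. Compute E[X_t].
E[X_t] = 2 - 9*exp(3*t/4)

Taking expectations and using E[dB_t] = 0, the mean m(t) = E[X_t] satisfies the ODE m'(t) = a m(t) + b with m(0) = x_0. With a = 3/4, b = -3/2, x_0 = -7, the solution is
  m(t) = x_0 * exp(a t) + (b/a) * (exp(a t) - 1)
       = (-7) * exp((3/4) t) + ((-3/2)/(3/4)) * (exp((3/4) t) - 1)
       = 2 - 9*exp(3*t/4).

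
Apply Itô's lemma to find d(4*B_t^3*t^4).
d(4*B_t^3*t^4) = (4*B_t*t^3*(4*B_t^2 + 3*t)) dt + (12*B_t^2*t^4) dB_t

Itô's formula for f(t, x): d f(t, B_t) = (f_t + (1/2) f_xx) dt + f_x dB_t. Compute partials of f(t, x) = 4*t^4*x^3:
  f_t(t,x)  = 16*t^3*x^3
  f_x(t,x)  = 12*t^4*x^2
  f_xx(t,x) = 24*t^4*x
Assemble drift = f_t + (1/2) f_xx = 4*t^3*x*(3*t + 4*x^2) and diffusion = f_x = 12*t^4*x^2. Substituting x = B_t:
  d(4*B_t^3*t^4) = (4*B_t*t^3*(4*B_t^2 + 3*t)) dt + (12*B_t^2*t^4) dB_t.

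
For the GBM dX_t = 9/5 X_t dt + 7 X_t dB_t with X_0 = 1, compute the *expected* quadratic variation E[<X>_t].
E[<X>_t] = 245*exp(263*t/5)/263 - 245/263

<X>_t = int_0^t (7 * X_s)^2 ds. Taking expectation inside the integral: E[<X>_t] = 7^2 * int_0^t E[X_s^2] ds. For GBM, E[X_s^2] = x_0^2 * exp((2 mu + sigma^2) s). Integrating:
  E[<X>_t] = 7^2 * 1^2 * (exp((2*(9/5) + 7^2) t) - 1) / (2*(9/5) + 7^2)
           = 7^2 * 1^2 * (exp((263/5) t) - 1) / (263/5) = 245*exp(263*t/5)/263 - 245/263.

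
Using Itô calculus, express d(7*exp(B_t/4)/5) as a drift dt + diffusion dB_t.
d(7*exp(B_t/4)/5) = (7*exp(B_t/4)/160) dt + (7*exp(B_t/4)/20) dB_t

Itô's formula for f(B_t) gives d f(B_t) = f'(B_t) dB_t + (1/2) f''(B_t) dt. Compute derivatives of f(x) = 7*exp(x/4)/5:
  f'(x)  = 7*exp(x/4)/20
  f''(x) = 7*exp(x/4)/80
Substitute x = B_t and multiply the f'' term by 1/2:
  drift     = (1/2) * (7*exp(x/4)/80) evaluated at B_t = 7*exp(B_t/4)/160
  diffusion = (7*exp(x/4)/20) evaluated at B_t = 7*exp(B_t/4)/20
Therefore d(7*exp(B_t/4)/5) = (7*exp(B_t/4)/160) dt + (7*exp(B_t/4)/20) dB_t.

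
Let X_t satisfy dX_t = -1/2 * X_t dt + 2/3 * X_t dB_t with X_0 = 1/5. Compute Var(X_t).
Var(X_t) = (exp(4*t/9) - 1)*exp(-t)/25

For GBM dX = mu X dt + sigma X dB with X_0 = x_0, apply Itô to Y = log X: dY = (mu - sigma^2/2) dt + sigma dB, so Y_t = log(x_0) + (mu - sigma^2/2) t + sigma B_t and hence X_t = x_0 * exp((mu - sigma^2/2) t + sigma B_t).
With mu = -1/2, sigma = 2/3, x_0 = 1/5, this gives:
  X_t = 1/5 * exp((-13/18) * t + (2/3) * B_t).
Since sigma*B_t ~ Normal(0, sigma^2 t), E[exp(sigma*B_t)] = exp(sigma^2 t / 2); so E[X_t] = x_0 * exp((mu - sigma^2/2) t) * exp(sigma^2 t / 2) = x_0 * exp(mu t) = exp(-t/2)/5.
Var(X_t) = E[X_t^2] - (E[X_t])^2 = x_0^2 * exp(2 mu t) * (exp(sigma^2 t) - 1) = (exp(4*t/9) - 1)*exp(-t)/25.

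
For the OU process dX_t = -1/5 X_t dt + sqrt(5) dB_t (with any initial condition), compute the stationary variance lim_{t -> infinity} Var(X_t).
lim Var(X_t) = 25/2

The OU SDE dX = -theta X dt + sigma dB admits the integrating factor exp(theta t): d(exp(theta t) X_t) = sigma exp(theta t) dB_t. Integrating from 0 to t gives X_t = x_0 * exp(-theta t) + sigma * int_0^t exp(-theta (t-s)) dB_s for any initial x_0. The Itô integral has variance (by the Itô isometry) sigma^2 * int_0^t exp(-2 theta (t - s)) ds = sigma^2 * (1 - exp(-2 theta t)) / (2 theta), independent of x_0.
With theta = 1/5, sigma = sqrt(5):
  Var(X_t) = (sqrt(5))^2 * (1 - exp(-2*1/5 t)) / (2 * 1/5) = 25/2 - 25*exp(-2*t/5)/2.
As t -> infinity, exp(-2*1/5 t) -> 0, so the stationary variance is sigma^2 / (2 theta) = 25/2.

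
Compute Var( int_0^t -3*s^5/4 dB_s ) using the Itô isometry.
Var = 9*t^11/176

The Itô integral of a deterministic integrand f(s) has mean 0 because each increment f(s) * (B_{s+ds} - B_s) has mean 0. By the Itô isometry:
  Var( int_0^t f(s) dB_s ) = E[ (int_0^t f(s) dB_s)^2 ] = int_0^t f(s)^2 ds.
Here f(s) = -3*s^5/4, so f(s)^2 = 9*s^10/16. Integrate:
  int_0^t (9*s^10/16) ds = 9*t^11/176.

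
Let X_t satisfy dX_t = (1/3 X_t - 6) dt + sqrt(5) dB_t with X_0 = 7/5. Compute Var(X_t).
Var(X_t) = 15*exp(2*t/3)/2 - 15/2

The variance V(t) = Var(X_t) satisfies V'(t) = 2 a V(t) + c^2 with V(0) = 0 (drift coefficient is linear in X, diffusion is constant). With a = 1/3, c = sqrt(5), the solution is
  V(t) = (c^2 / (2 a)) * (exp(2 a t) - 1)
       = (sqrt(5)^2 / (2*(1/3))) * (exp((2/3) t) - 1)
       = 15*exp(2*t/3)/2 - 15/2.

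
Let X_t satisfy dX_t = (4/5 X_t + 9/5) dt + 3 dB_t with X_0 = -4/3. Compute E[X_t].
E[X_t] = 11*exp(4*t/5)/12 - 9/4

Taking expectations and using E[dB_t] = 0, the mean m(t) = E[X_t] satisfies the ODE m'(t) = a m(t) + b with m(0) = x_0. With a = 4/5, b = 9/5, x_0 = -4/3, the solution is
  m(t) = x_0 * exp(a t) + (b/a) * (exp(a t) - 1)
       = (-4/3) * exp((4/5) t) + ((9/5)/(4/5)) * (exp((4/5) t) - 1)
       = 11*exp(4*t/5)/12 - 9/4.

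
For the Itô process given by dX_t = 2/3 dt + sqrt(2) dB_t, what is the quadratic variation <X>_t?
<X>_t = 2*t

For an Itô process dX_t = a(t) dt + b(t) dB_t, the quadratic variation is <X>_t = int_0^t b(s)^2 ds (the drift term does not contribute). Here b(s) = sqrt(2), so
  b(s)^2 = 2.
Integrating from 0 to t:
  <X>_t = int_0^t (2) ds = 2*t.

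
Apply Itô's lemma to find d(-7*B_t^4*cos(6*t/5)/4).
d(-7*B_t^4*cos(6*t/5)/4) = (21*B_t^2*(B_t^2*sin(6*t/5) - 5*cos(6*t/5))/10) dt + (-7*B_t^3*cos(6*t/5)) dB_t

Itô's formula for f(t, x): d f(t, B_t) = (f_t + (1/2) f_xx) dt + f_x dB_t. Compute partials of f(t, x) = -7*x^4*cos(6*t/5)/4:
  f_t(t,x)  = 21*x^4*sin(6*t/5)/10
  f_x(t,x)  = -7*x^3*cos(6*t/5)
  f_xx(t,x) = -21*x^2*cos(6*t/5)
Assemble drift = f_t + (1/2) f_xx = 21*x^2*(x^2*sin(6*t/5) - 5*cos(6*t/5))/10 and diffusion = f_x = -7*x^3*cos(6*t/5). Substituting x = B_t:
  d(-7*B_t^4*cos(6*t/5)/4) = (21*B_t^2*(B_t^2*sin(6*t/5) - 5*cos(6*t/5))/10) dt + (-7*B_t^3*cos(6*t/5)) dB_t.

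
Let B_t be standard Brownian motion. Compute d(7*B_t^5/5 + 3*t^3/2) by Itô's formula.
d(7*B_t^5/5 + 3*t^3/2) = (14*B_t^3 + 9*t^2/2) dt + (7*B_t^4) dB_t

Itô's formula for f(t, x): d f(t, B_t) = (f_t + (1/2) f_xx) dt + f_x dB_t. Compute partials of f(t, x) = 3*t^3/2 + 7*x^5/5:
  f_t(t,x)  = 9*t^2/2
  f_x(t,x)  = 7*x^4
  f_xx(t,x) = 28*x^3
Assemble drift = f_t + (1/2) f_xx = 9*t^2/2 + 14*x^3 and diffusion = f_x = 7*x^4. Substituting x = B_t:
  d(7*B_t^5/5 + 3*t^3/2) = (14*B_t^3 + 9*t^2/2) dt + (7*B_t^4) dB_t.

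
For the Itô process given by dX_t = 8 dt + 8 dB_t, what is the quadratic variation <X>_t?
<X>_t = 64*t

For an Itô process dX_t = a(t) dt + b(t) dB_t, the quadratic variation is <X>_t = int_0^t b(s)^2 ds (the drift term does not contribute). Here b(s) = 8, so
  b(s)^2 = 64.
Integrating from 0 to t:
  <X>_t = int_0^t (64) ds = 64*t.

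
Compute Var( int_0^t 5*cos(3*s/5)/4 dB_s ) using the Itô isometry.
Var = 25*t/32 + 125*sin(6*t/5)/192

The Itô integral of a deterministic integrand f(s) has mean 0 because each increment f(s) * (B_{s+ds} - B_s) has mean 0. By the Itô isometry:
  Var( int_0^t f(s) dB_s ) = E[ (int_0^t f(s) dB_s)^2 ] = int_0^t f(s)^2 ds.
Here f(s) = 5*cos(3*s/5)/4, so f(s)^2 = 25*cos(3*s/5)^2/16. Integrate:
  int_0^t (25*cos(3*s/5)^2/16) ds = 25*t/32 + 125*sin(6*t/5)/192.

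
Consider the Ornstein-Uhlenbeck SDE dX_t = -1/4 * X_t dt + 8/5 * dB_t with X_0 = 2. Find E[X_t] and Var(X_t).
E[X_t] = 2*exp(-t/4); Var(X_t) = 128/25 - 128*exp(-t/2)/25

The OU SDE dX = -theta X dt + sigma dB admits the integrating factor exp(theta t): d(exp(theta t) X_t) = sigma exp(theta t) dB_t. Integrating from 0 to t:
  X_t = x_0 * exp(-theta t) + sigma * int_0^t exp(-theta (t-s)) dB_s.
The Itô integral has mean 0 and (by the Itô isometry) variance sigma^2 * int_0^t exp(-2 theta (t - s)) ds = sigma^2 * (1 - exp(-2 theta t)) / (2 theta).
With theta = 1/4, sigma = 8/5, x_0 = 2:
  E[X_t] = 2 * exp(-1/4 t) = 2*exp(-t/4)
  Var(X_t) = (8/5)^2 * (1 - exp(-2*1/4 t)) / (2 * 1/4) = 128/25 - 128*exp(-t/2)/25.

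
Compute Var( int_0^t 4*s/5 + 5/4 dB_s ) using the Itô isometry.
Var = t*(256*t^2 + 1200*t + 1875)/1200

The Itô integral of a deterministic integrand f(s) has mean 0 because each increment f(s) * (B_{s+ds} - B_s) has mean 0. By the Itô isometry:
  Var( int_0^t f(s) dB_s ) = E[ (int_0^t f(s) dB_s)^2 ] = int_0^t f(s)^2 ds.
Here f(s) = 4*s/5 + 5/4, so f(s)^2 = (16*s + 25)^2/400. Integrate:
  int_0^t ((16*s + 25)^2/400) ds = t*(256*t^2 + 1200*t + 1875)/1200.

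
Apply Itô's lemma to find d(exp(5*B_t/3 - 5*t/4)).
d(exp(5*B_t/3 - 5*t/4)) = (5*exp(5*B_t/3 - 5*t/4)/36) dt + (5*exp(5*B_t/3 - 5*t/4)/3) dB_t

Itô's formula for f(t, x): d f(t, B_t) = (f_t + (1/2) f_xx) dt + f_x dB_t. Compute partials of f(t, x) = exp(-5*t/4 + 5*x/3):
  f_t(t,x)  = -5*exp(-5*t/4 + 5*x/3)/4
  f_x(t,x)  = 5*exp(-5*t/4 + 5*x/3)/3
  f_xx(t,x) = 25*exp(-5*t/4 + 5*x/3)/9
Assemble drift = f_t + (1/2) f_xx = 5*exp(-5*t/4 + 5*x/3)/36 and diffusion = f_x = 5*exp(-5*t/4 + 5*x/3)/3. Substituting x = B_t:
  d(exp(5*B_t/3 - 5*t/4)) = (5*exp(5*B_t/3 - 5*t/4)/36) dt + (5*exp(5*B_t/3 - 5*t/4)/3) dB_t.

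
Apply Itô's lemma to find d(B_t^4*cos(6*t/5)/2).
d(B_t^4*cos(6*t/5)/2) = (3*B_t^2*(-B_t^2*sin(6*t/5) + 5*cos(6*t/5))/5) dt + (2*B_t^3*cos(6*t/5)) dB_t

Itô's formula for f(t, x): d f(t, B_t) = (f_t + (1/2) f_xx) dt + f_x dB_t. Compute partials of f(t, x) = x^4*cos(6*t/5)/2:
  f_t(t,x)  = -3*x^4*sin(6*t/5)/5
  f_x(t,x)  = 2*x^3*cos(6*t/5)
  f_xx(t,x) = 6*x^2*cos(6*t/5)
Assemble drift = f_t + (1/2) f_xx = 3*x^2*(-x^2*sin(6*t/5) + 5*cos(6*t/5))/5 and diffusion = f_x = 2*x^3*cos(6*t/5). Substituting x = B_t:
  d(B_t^4*cos(6*t/5)/2) = (3*B_t^2*(-B_t^2*sin(6*t/5) + 5*cos(6*t/5))/5) dt + (2*B_t^3*cos(6*t/5)) dB_t.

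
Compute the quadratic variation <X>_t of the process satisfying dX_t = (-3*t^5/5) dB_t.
<X>_t = 9*t^11/275

For an Itô process dX_t = a(t) dt + b(t) dB_t, the quadratic variation is <X>_t = int_0^t b(s)^2 ds (the drift term does not contribute). Here b(s) = -3*s^5/5, so
  b(s)^2 = 9*s^10/25.
Integrating from 0 to t:
  <X>_t = int_0^t (9*s^10/25) ds = 9*t^11/275.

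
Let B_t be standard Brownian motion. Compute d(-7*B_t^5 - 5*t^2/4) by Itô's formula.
d(-7*B_t^5 - 5*t^2/4) = (-70*B_t^3 - 5*t/2) dt + (-35*B_t^4) dB_t

Itô's formula for f(t, x): d f(t, B_t) = (f_t + (1/2) f_xx) dt + f_x dB_t. Compute partials of f(t, x) = -5*t^2/4 - 7*x^5:
  f_t(t,x)  = -5*t/2
  f_x(t,x)  = -35*x^4
  f_xx(t,x) = -140*x^3
Assemble drift = f_t + (1/2) f_xx = -5*t/2 - 70*x^3 and diffusion = f_x = -35*x^4. Substituting x = B_t:
  d(-7*B_t^5 - 5*t^2/4) = (-70*B_t^3 - 5*t/2) dt + (-35*B_t^4) dB_t.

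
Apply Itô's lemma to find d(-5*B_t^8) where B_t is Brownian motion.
d(-5*B_t^8) = (-140*B_t^6) dt + (-40*B_t^7) dB_t

Itô's formula for f(B_t) gives d f(B_t) = f'(B_t) dB_t + (1/2) f''(B_t) dt. Compute derivatives of f(x) = -5*x^8:
  f'(x)  = -40*x^7
  f''(x) = -280*x^6
Substitute x = B_t and multiply the f'' term by 1/2:
  drift     = (1/2) * (-280*x^6) evaluated at B_t = -140*B_t^6
  diffusion = (-40*x^7) evaluated at B_t = -40*B_t^7
Therefore d(-5*B_t^8) = (-140*B_t^6) dt + (-40*B_t^7) dB_t.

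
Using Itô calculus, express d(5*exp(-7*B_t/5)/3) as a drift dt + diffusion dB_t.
d(5*exp(-7*B_t/5)/3) = (49*exp(-7*B_t/5)/30) dt + (-7*exp(-7*B_t/5)/3) dB_t

Itô's formula for f(B_t) gives d f(B_t) = f'(B_t) dB_t + (1/2) f''(B_t) dt. Compute derivatives of f(x) = 5*exp(-7*x/5)/3:
  f'(x)  = -7*exp(-7*x/5)/3
  f''(x) = 49*exp(-7*x/5)/15
Substitute x = B_t and multiply the f'' term by 1/2:
  drift     = (1/2) * (49*exp(-7*x/5)/15) evaluated at B_t = 49*exp(-7*B_t/5)/30
  diffusion = (-7*exp(-7*x/5)/3) evaluated at B_t = -7*exp(-7*B_t/5)/3
Therefore d(5*exp(-7*B_t/5)/3) = (49*exp(-7*B_t/5)/30) dt + (-7*exp(-7*B_t/5)/3) dB_t.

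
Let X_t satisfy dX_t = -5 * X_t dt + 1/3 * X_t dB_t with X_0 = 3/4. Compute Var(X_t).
Var(X_t) = (9*exp(t/9) - 9)*exp(-10*t)/16

For GBM dX = mu X dt + sigma X dB with X_0 = x_0, apply Itô to Y = log X: dY = (mu - sigma^2/2) dt + sigma dB, so Y_t = log(x_0) + (mu - sigma^2/2) t + sigma B_t and hence X_t = x_0 * exp((mu - sigma^2/2) t + sigma B_t).
With mu = -5, sigma = 1/3, x_0 = 3/4, this gives:
  X_t = 3/4 * exp((-91/18) * t + (1/3) * B_t).
Since sigma*B_t ~ Normal(0, sigma^2 t), E[exp(sigma*B_t)] = exp(sigma^2 t / 2); so E[X_t] = x_0 * exp((mu - sigma^2/2) t) * exp(sigma^2 t / 2) = x_0 * exp(mu t) = 3*exp(-5*t)/4.
Var(X_t) = E[X_t^2] - (E[X_t])^2 = x_0^2 * exp(2 mu t) * (exp(sigma^2 t) - 1) = (9*exp(t/9) - 9)*exp(-10*t)/16.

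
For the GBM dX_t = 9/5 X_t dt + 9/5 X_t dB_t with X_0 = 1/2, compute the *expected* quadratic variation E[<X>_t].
E[<X>_t] = 9*exp(171*t/25)/76 - 9/76

<X>_t = int_0^t ((9/5) * X_s)^2 ds. Taking expectation inside the integral: E[<X>_t] = (9/5)^2 * int_0^t E[X_s^2] ds. For GBM, E[X_s^2] = x_0^2 * exp((2 mu + sigma^2) s). Integrating:
  E[<X>_t] = (9/5)^2 * (1/2)^2 * (exp((2*(9/5) + (9/5)^2) t) - 1) / (2*(9/5) + (9/5)^2)
           = (9/5)^2 * (1/2)^2 * (exp((171/25) t) - 1) / (171/25) = 9*exp(171*t/25)/76 - 9/76.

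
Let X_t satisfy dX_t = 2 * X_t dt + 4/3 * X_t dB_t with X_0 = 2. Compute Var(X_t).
Var(X_t) = 4*(exp(16*t/9) - 1)*exp(4*t)

For GBM dX = mu X dt + sigma X dB with X_0 = x_0, apply Itô to Y = log X: dY = (mu - sigma^2/2) dt + sigma dB, so Y_t = log(x_0) + (mu - sigma^2/2) t + sigma B_t and hence X_t = x_0 * exp((mu - sigma^2/2) t + sigma B_t).
With mu = 2, sigma = 4/3, x_0 = 2, this gives:
  X_t = 2 * exp((10/9) * t + (4/3) * B_t).
Since sigma*B_t ~ Normal(0, sigma^2 t), E[exp(sigma*B_t)] = exp(sigma^2 t / 2); so E[X_t] = x_0 * exp((mu - sigma^2/2) t) * exp(sigma^2 t / 2) = x_0 * exp(mu t) = 2*exp(2*t).
Var(X_t) = E[X_t^2] - (E[X_t])^2 = x_0^2 * exp(2 mu t) * (exp(sigma^2 t) - 1) = 4*(exp(16*t/9) - 1)*exp(4*t).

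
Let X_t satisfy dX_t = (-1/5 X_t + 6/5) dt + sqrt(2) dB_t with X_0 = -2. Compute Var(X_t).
Var(X_t) = 5 - 5*exp(-2*t/5)

The variance V(t) = Var(X_t) satisfies V'(t) = 2 a V(t) + c^2 with V(0) = 0 (drift coefficient is linear in X, diffusion is constant). With a = -1/5, c = sqrt(2), the solution is
  V(t) = (c^2 / (2 a)) * (exp(2 a t) - 1)
       = (sqrt(2)^2 / (2*(-1/5))) * (exp((-2/5) t) - 1)
       = 5 - 5*exp(-2*t/5).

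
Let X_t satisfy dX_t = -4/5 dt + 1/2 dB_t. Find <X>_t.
<X>_t = t/4

For an Itô process dX_t = a(t) dt + b(t) dB_t, the quadratic variation is <X>_t = int_0^t b(s)^2 ds (the drift term does not contribute). Here b(s) = 1/2, so
  b(s)^2 = 1/4.
Integrating from 0 to t:
  <X>_t = int_0^t (1/4) ds = t/4.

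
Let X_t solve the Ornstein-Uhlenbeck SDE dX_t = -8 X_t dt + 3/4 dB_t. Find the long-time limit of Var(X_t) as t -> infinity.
lim Var(X_t) = 9/256

The OU SDE dX = -theta X dt + sigma dB admits the integrating factor exp(theta t): d(exp(theta t) X_t) = sigma exp(theta t) dB_t. Integrating from 0 to t gives X_t = x_0 * exp(-theta t) + sigma * int_0^t exp(-theta (t-s)) dB_s for any initial x_0. The Itô integral has variance (by the Itô isometry) sigma^2 * int_0^t exp(-2 theta (t - s)) ds = sigma^2 * (1 - exp(-2 theta t)) / (2 theta), independent of x_0.
With theta = 8, sigma = 3/4:
  Var(X_t) = (3/4)^2 * (1 - exp(-2*8 t)) / (2 * 8) = 9/256 - 9*exp(-16*t)/256.
As t -> infinity, exp(-2*8 t) -> 0, so the stationary variance is sigma^2 / (2 theta) = 9/256.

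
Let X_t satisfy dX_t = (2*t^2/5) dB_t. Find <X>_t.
<X>_t = 4*t^5/125

For an Itô process dX_t = a(t) dt + b(t) dB_t, the quadratic variation is <X>_t = int_0^t b(s)^2 ds (the drift term does not contribute). Here b(s) = 2*s^2/5, so
  b(s)^2 = 4*s^4/25.
Integrating from 0 to t:
  <X>_t = int_0^t (4*s^4/25) ds = 4*t^5/125.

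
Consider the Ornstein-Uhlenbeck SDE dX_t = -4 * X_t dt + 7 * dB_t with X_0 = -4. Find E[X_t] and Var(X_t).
E[X_t] = -4*exp(-4*t); Var(X_t) = 49/8 - 49*exp(-8*t)/8

The OU SDE dX = -theta X dt + sigma dB admits the integrating factor exp(theta t): d(exp(theta t) X_t) = sigma exp(theta t) dB_t. Integrating from 0 to t:
  X_t = x_0 * exp(-theta t) + sigma * int_0^t exp(-theta (t-s)) dB_s.
The Itô integral has mean 0 and (by the Itô isometry) variance sigma^2 * int_0^t exp(-2 theta (t - s)) ds = sigma^2 * (1 - exp(-2 theta t)) / (2 theta).
With theta = 4, sigma = 7, x_0 = -4:
  E[X_t] = -4 * exp(-4 t) = -4*exp(-4*t)
  Var(X_t) = (7)^2 * (1 - exp(-2*4 t)) / (2 * 4) = 49/8 - 49*exp(-8*t)/8.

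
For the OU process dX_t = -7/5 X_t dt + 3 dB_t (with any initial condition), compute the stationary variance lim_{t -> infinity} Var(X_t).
lim Var(X_t) = 45/14

The OU SDE dX = -theta X dt + sigma dB admits the integrating factor exp(theta t): d(exp(theta t) X_t) = sigma exp(theta t) dB_t. Integrating from 0 to t gives X_t = x_0 * exp(-theta t) + sigma * int_0^t exp(-theta (t-s)) dB_s for any initial x_0. The Itô integral has variance (by the Itô isometry) sigma^2 * int_0^t exp(-2 theta (t - s)) ds = sigma^2 * (1 - exp(-2 theta t)) / (2 theta), independent of x_0.
With theta = 7/5, sigma = 3:
  Var(X_t) = (3)^2 * (1 - exp(-2*7/5 t)) / (2 * 7/5) = 45/14 - 45*exp(-14*t/5)/14.
As t -> infinity, exp(-2*7/5 t) -> 0, so the stationary variance is sigma^2 / (2 theta) = 45/14.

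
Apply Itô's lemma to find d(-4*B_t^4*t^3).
d(-4*B_t^4*t^3) = (12*B_t^2*t^2*(-B_t^2 - 2*t)) dt + (-16*B_t^3*t^3) dB_t

Itô's formula for f(t, x): d f(t, B_t) = (f_t + (1/2) f_xx) dt + f_x dB_t. Compute partials of f(t, x) = -4*t^3*x^4:
  f_t(t,x)  = -12*t^2*x^4
  f_x(t,x)  = -16*t^3*x^3
  f_xx(t,x) = -48*t^3*x^2
Assemble drift = f_t + (1/2) f_xx = 12*t^2*x^2*(-2*t - x^2) and diffusion = f_x = -16*t^3*x^3. Substituting x = B_t:
  d(-4*B_t^4*t^3) = (12*B_t^2*t^2*(-B_t^2 - 2*t)) dt + (-16*B_t^3*t^3) dB_t.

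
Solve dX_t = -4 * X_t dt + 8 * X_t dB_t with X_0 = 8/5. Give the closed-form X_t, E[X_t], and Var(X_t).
X_t = 8/5 * exp((-36) t + (8) B_t); E[X_t] = 8*exp(-4*t)/5; Var(X_t) = (64*exp(64*t) - 64)*exp(-8*t)/25

For GBM dX = mu X dt + sigma X dB with X_0 = x_0, apply Itô to Y = log X: dY = (mu - sigma^2/2) dt + sigma dB, so Y_t = log(x_0) + (mu - sigma^2/2) t + sigma B_t and hence X_t = x_0 * exp((mu - sigma^2/2) t + sigma B_t).
With mu = -4, sigma = 8, x_0 = 8/5, this gives:
  X_t = 8/5 * exp((-36) * t + (8) * B_t).
Since sigma*B_t ~ Normal(0, sigma^2 t), E[exp(sigma*B_t)] = exp(sigma^2 t / 2); so E[X_t] = x_0 * exp((mu - sigma^2/2) t) * exp(sigma^2 t / 2) = x_0 * exp(mu t) = 8*exp(-4*t)/5.
Var(X_t) = E[X_t^2] - (E[X_t])^2 = x_0^2 * exp(2 mu t) * (exp(sigma^2 t) - 1) = (64*exp(64*t) - 64)*exp(-8*t)/25.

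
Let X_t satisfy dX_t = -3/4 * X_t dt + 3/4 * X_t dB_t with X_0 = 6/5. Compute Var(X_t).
Var(X_t) = (36*exp(9*t/16) - 36)*exp(-3*t/2)/25

For GBM dX = mu X dt + sigma X dB with X_0 = x_0, apply Itô to Y = log X: dY = (mu - sigma^2/2) dt + sigma dB, so Y_t = log(x_0) + (mu - sigma^2/2) t + sigma B_t and hence X_t = x_0 * exp((mu - sigma^2/2) t + sigma B_t).
With mu = -3/4, sigma = 3/4, x_0 = 6/5, this gives:
  X_t = 6/5 * exp((-33/32) * t + (3/4) * B_t).
Since sigma*B_t ~ Normal(0, sigma^2 t), E[exp(sigma*B_t)] = exp(sigma^2 t / 2); so E[X_t] = x_0 * exp((mu - sigma^2/2) t) * exp(sigma^2 t / 2) = x_0 * exp(mu t) = 6*exp(-3*t/4)/5.
Var(X_t) = E[X_t^2] - (E[X_t])^2 = x_0^2 * exp(2 mu t) * (exp(sigma^2 t) - 1) = (36*exp(9*t/16) - 36)*exp(-3*t/2)/25.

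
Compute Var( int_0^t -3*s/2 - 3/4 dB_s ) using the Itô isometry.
Var = 3*t*(4*t^2 + 6*t + 3)/16

The Itô integral of a deterministic integrand f(s) has mean 0 because each increment f(s) * (B_{s+ds} - B_s) has mean 0. By the Itô isometry:
  Var( int_0^t f(s) dB_s ) = E[ (int_0^t f(s) dB_s)^2 ] = int_0^t f(s)^2 ds.
Here f(s) = -3*s/2 - 3/4, so f(s)^2 = 9*(2*s + 1)^2/16. Integrate:
  int_0^t (9*(2*s + 1)^2/16) ds = 3*t*(4*t^2 + 6*t + 3)/16.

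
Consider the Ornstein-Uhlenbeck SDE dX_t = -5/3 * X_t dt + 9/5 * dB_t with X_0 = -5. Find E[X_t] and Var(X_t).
E[X_t] = -5*exp(-5*t/3); Var(X_t) = 243/250 - 243*exp(-10*t/3)/250

The OU SDE dX = -theta X dt + sigma dB admits the integrating factor exp(theta t): d(exp(theta t) X_t) = sigma exp(theta t) dB_t. Integrating from 0 to t:
  X_t = x_0 * exp(-theta t) + sigma * int_0^t exp(-theta (t-s)) dB_s.
The Itô integral has mean 0 and (by the Itô isometry) variance sigma^2 * int_0^t exp(-2 theta (t - s)) ds = sigma^2 * (1 - exp(-2 theta t)) / (2 theta).
With theta = 5/3, sigma = 9/5, x_0 = -5:
  E[X_t] = -5 * exp(-5/3 t) = -5*exp(-5*t/3)
  Var(X_t) = (9/5)^2 * (1 - exp(-2*5/3 t)) / (2 * 5/3) = 243/250 - 243*exp(-10*t/3)/250.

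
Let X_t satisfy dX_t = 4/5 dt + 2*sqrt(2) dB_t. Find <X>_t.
<X>_t = 8*t

For an Itô process dX_t = a(t) dt + b(t) dB_t, the quadratic variation is <X>_t = int_0^t b(s)^2 ds (the drift term does not contribute). Here b(s) = 2*sqrt(2), so
  b(s)^2 = 8.
Integrating from 0 to t:
  <X>_t = int_0^t (8) ds = 8*t.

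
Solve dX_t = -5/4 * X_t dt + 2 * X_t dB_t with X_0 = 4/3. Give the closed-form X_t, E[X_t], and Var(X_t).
X_t = 4/3 * exp((-13/4) t + (2) B_t); E[X_t] = 4*exp(-5*t/4)/3; Var(X_t) = (16*exp(4*t) - 16)*exp(-5*t/2)/9

For GBM dX = mu X dt + sigma X dB with X_0 = x_0, apply Itô to Y = log X: dY = (mu - sigma^2/2) dt + sigma dB, so Y_t = log(x_0) + (mu - sigma^2/2) t + sigma B_t and hence X_t = x_0 * exp((mu - sigma^2/2) t + sigma B_t).
With mu = -5/4, sigma = 2, x_0 = 4/3, this gives:
  X_t = 4/3 * exp((-13/4) * t + (2) * B_t).
Since sigma*B_t ~ Normal(0, sigma^2 t), E[exp(sigma*B_t)] = exp(sigma^2 t / 2); so E[X_t] = x_0 * exp((mu - sigma^2/2) t) * exp(sigma^2 t / 2) = x_0 * exp(mu t) = 4*exp(-5*t/4)/3.
Var(X_t) = E[X_t^2] - (E[X_t])^2 = x_0^2 * exp(2 mu t) * (exp(sigma^2 t) - 1) = (16*exp(4*t) - 16)*exp(-5*t/2)/9.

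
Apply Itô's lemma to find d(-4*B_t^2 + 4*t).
d(-4*B_t^2 + 4*t) = (0) dt + (-8*B_t) dB_t

Itô's formula for f(t, x): d f(t, B_t) = (f_t + (1/2) f_xx) dt + f_x dB_t. Compute partials of f(t, x) = 4*t - 4*x^2:
  f_t(t,x)  = 4
  f_x(t,x)  = -8*x
  f_xx(t,x) = -8
Assemble drift = f_t + (1/2) f_xx = 0 and diffusion = f_x = -8*x. Substituting x = B_t:
  d(-4*B_t^2 + 4*t) = (0) dt + (-8*B_t) dB_t.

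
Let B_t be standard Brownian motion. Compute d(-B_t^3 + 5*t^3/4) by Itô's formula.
d(-B_t^3 + 5*t^3/4) = (-3*B_t + 15*t^2/4) dt + (-3*B_t^2) dB_t

Itô's formula for f(t, x): d f(t, B_t) = (f_t + (1/2) f_xx) dt + f_x dB_t. Compute partials of f(t, x) = 5*t^3/4 - x^3:
  f_t(t,x)  = 15*t^2/4
  f_x(t,x)  = -3*x^2
  f_xx(t,x) = -6*x
Assemble drift = f_t + (1/2) f_xx = 15*t^2/4 - 3*x and diffusion = f_x = -3*x^2. Substituting x = B_t:
  d(-B_t^3 + 5*t^3/4) = (-3*B_t + 15*t^2/4) dt + (-3*B_t^2) dB_t.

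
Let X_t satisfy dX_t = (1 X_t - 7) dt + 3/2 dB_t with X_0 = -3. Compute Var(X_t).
Var(X_t) = 9*exp(2*t)/8 - 9/8

The variance V(t) = Var(X_t) satisfies V'(t) = 2 a V(t) + c^2 with V(0) = 0 (drift coefficient is linear in X, diffusion is constant). With a = 1, c = 3/2, the solution is
  V(t) = (c^2 / (2 a)) * (exp(2 a t) - 1)
       = ((3/2)^2 / (2*1)) * (exp(2 t) - 1)
       = 9*exp(2*t)/8 - 9/8.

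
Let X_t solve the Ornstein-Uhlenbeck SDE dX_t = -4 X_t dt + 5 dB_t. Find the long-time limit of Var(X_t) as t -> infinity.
lim Var(X_t) = 25/8

The OU SDE dX = -theta X dt + sigma dB admits the integrating factor exp(theta t): d(exp(theta t) X_t) = sigma exp(theta t) dB_t. Integrating from 0 to t gives X_t = x_0 * exp(-theta t) + sigma * int_0^t exp(-theta (t-s)) dB_s for any initial x_0. The Itô integral has variance (by the Itô isometry) sigma^2 * int_0^t exp(-2 theta (t - s)) ds = sigma^2 * (1 - exp(-2 theta t)) / (2 theta), independent of x_0.
With theta = 4, sigma = 5:
  Var(X_t) = (5)^2 * (1 - exp(-2*4 t)) / (2 * 4) = 25/8 - 25*exp(-8*t)/8.
As t -> infinity, exp(-2*4 t) -> 0, so the stationary variance is sigma^2 / (2 theta) = 25/8.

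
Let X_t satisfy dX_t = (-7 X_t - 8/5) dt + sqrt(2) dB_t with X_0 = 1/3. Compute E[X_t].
E[X_t] = -8/35 + 59*exp(-7*t)/105

Taking expectations and using E[dB_t] = 0, the mean m(t) = E[X_t] satisfies the ODE m'(t) = a m(t) + b with m(0) = x_0. With a = -7, b = -8/5, x_0 = 1/3, the solution is
  m(t) = x_0 * exp(a t) + (b/a) * (exp(a t) - 1)
       = (1/3) * exp((-7) t) + ((-8/5)/(-7)) * (exp((-7) t) - 1)
       = -8/35 + 59*exp(-7*t)/105.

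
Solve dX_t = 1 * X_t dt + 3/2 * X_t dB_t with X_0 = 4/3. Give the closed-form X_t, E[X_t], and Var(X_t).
X_t = 4/3 * exp((-1/8) t + (3/2) B_t); E[X_t] = 4*exp(t)/3; Var(X_t) = 16*(exp(9*t/4) - 1)*exp(2*t)/9

For GBM dX = mu X dt + sigma X dB with X_0 = x_0, apply Itô to Y = log X: dY = (mu - sigma^2/2) dt + sigma dB, so Y_t = log(x_0) + (mu - sigma^2/2) t + sigma B_t and hence X_t = x_0 * exp((mu - sigma^2/2) t + sigma B_t).
With mu = 1, sigma = 3/2, x_0 = 4/3, this gives:
  X_t = 4/3 * exp((-1/8) * t + (3/2) * B_t).
Since sigma*B_t ~ Normal(0, sigma^2 t), E[exp(sigma*B_t)] = exp(sigma^2 t / 2); so E[X_t] = x_0 * exp((mu - sigma^2/2) t) * exp(sigma^2 t / 2) = x_0 * exp(mu t) = 4*exp(t)/3.
Var(X_t) = E[X_t^2] - (E[X_t])^2 = x_0^2 * exp(2 mu t) * (exp(sigma^2 t) - 1) = 16*(exp(9*t/4) - 1)*exp(2*t)/9.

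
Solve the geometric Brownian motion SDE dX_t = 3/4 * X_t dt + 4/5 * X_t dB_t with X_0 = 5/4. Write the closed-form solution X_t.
X_t = 5/4 * exp((43/100) * t + (4/5) * B_t)

For GBM dX = mu X dt + sigma X dB with X_0 = x_0, apply Itô to Y = log X: dY = (mu - sigma^2/2) dt + sigma dB, so Y_t = log(x_0) + (mu - sigma^2/2) t + sigma B_t and hence X_t = x_0 * exp((mu - sigma^2/2) t + sigma B_t).
With mu = 3/4, sigma = 4/5, x_0 = 5/4, this gives:
  X_t = 5/4 * exp((43/100) * t + (4/5) * B_t).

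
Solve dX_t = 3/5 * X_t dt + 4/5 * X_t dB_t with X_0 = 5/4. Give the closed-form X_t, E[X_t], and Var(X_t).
X_t = 5/4 * exp((7/25) t + (4/5) B_t); E[X_t] = 5*exp(3*t/5)/4; Var(X_t) = 25*(exp(16*t/25) - 1)*exp(6*t/5)/16

For GBM dX = mu X dt + sigma X dB with X_0 = x_0, apply Itô to Y = log X: dY = (mu - sigma^2/2) dt + sigma dB, so Y_t = log(x_0) + (mu - sigma^2/2) t + sigma B_t and hence X_t = x_0 * exp((mu - sigma^2/2) t + sigma B_t).
With mu = 3/5, sigma = 4/5, x_0 = 5/4, this gives:
  X_t = 5/4 * exp((7/25) * t + (4/5) * B_t).
Since sigma*B_t ~ Normal(0, sigma^2 t), E[exp(sigma*B_t)] = exp(sigma^2 t / 2); so E[X_t] = x_0 * exp((mu - sigma^2/2) t) * exp(sigma^2 t / 2) = x_0 * exp(mu t) = 5*exp(3*t/5)/4.
Var(X_t) = E[X_t^2] - (E[X_t])^2 = x_0^2 * exp(2 mu t) * (exp(sigma^2 t) - 1) = 25*(exp(16*t/25) - 1)*exp(6*t/5)/16.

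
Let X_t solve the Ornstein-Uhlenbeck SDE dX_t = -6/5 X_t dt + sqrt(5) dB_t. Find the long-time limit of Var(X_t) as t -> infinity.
lim Var(X_t) = 25/12

The OU SDE dX = -theta X dt + sigma dB admits the integrating factor exp(theta t): d(exp(theta t) X_t) = sigma exp(theta t) dB_t. Integrating from 0 to t gives X_t = x_0 * exp(-theta t) + sigma * int_0^t exp(-theta (t-s)) dB_s for any initial x_0. The Itô integral has variance (by the Itô isometry) sigma^2 * int_0^t exp(-2 theta (t - s)) ds = sigma^2 * (1 - exp(-2 theta t)) / (2 theta), independent of x_0.
With theta = 6/5, sigma = sqrt(5):
  Var(X_t) = (sqrt(5))^2 * (1 - exp(-2*6/5 t)) / (2 * 6/5) = 25/12 - 25*exp(-12*t/5)/12.
As t -> infinity, exp(-2*6/5 t) -> 0, so the stationary variance is sigma^2 / (2 theta) = 25/12.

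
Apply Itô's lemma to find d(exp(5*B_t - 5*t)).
d(exp(5*B_t - 5*t)) = (15*exp(5*B_t - 5*t)/2) dt + (5*exp(5*B_t - 5*t)) dB_t

Itô's formula for f(t, x): d f(t, B_t) = (f_t + (1/2) f_xx) dt + f_x dB_t. Compute partials of f(t, x) = exp(-5*t + 5*x):
  f_t(t,x)  = -5*exp(-5*t + 5*x)
  f_x(t,x)  = 5*exp(-5*t + 5*x)
  f_xx(t,x) = 25*exp(-5*t + 5*x)
Assemble drift = f_t + (1/2) f_xx = 15*exp(-5*t + 5*x)/2 and diffusion = f_x = 5*exp(-5*t + 5*x). Substituting x = B_t:
  d(exp(5*B_t - 5*t)) = (15*exp(5*B_t - 5*t)/2) dt + (5*exp(5*B_t - 5*t)) dB_t.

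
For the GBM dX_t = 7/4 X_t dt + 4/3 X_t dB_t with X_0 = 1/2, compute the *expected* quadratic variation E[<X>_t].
E[<X>_t] = 8*exp(95*t/18)/95 - 8/95

<X>_t = int_0^t ((4/3) * X_s)^2 ds. Taking expectation inside the integral: E[<X>_t] = (4/3)^2 * int_0^t E[X_s^2] ds. For GBM, E[X_s^2] = x_0^2 * exp((2 mu + sigma^2) s). Integrating:
  E[<X>_t] = (4/3)^2 * (1/2)^2 * (exp((2*(7/4) + (4/3)^2) t) - 1) / (2*(7/4) + (4/3)^2)
           = (4/3)^2 * (1/2)^2 * (exp((95/18) t) - 1) / (95/18) = 8*exp(95*t/18)/95 - 8/95.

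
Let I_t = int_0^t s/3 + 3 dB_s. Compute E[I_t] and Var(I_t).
E[I_t] = 0; Var(I_t) = t*(t^2 + 27*t + 243)/27

The Itô integral of a deterministic integrand f(s) has mean 0 because each increment f(s) * (B_{s+ds} - B_s) has mean 0. By the Itô isometry:
  Var( int_0^t f(s) dB_s ) = E[ (int_0^t f(s) dB_s)^2 ] = int_0^t f(s)^2 ds.
Here f(s) = s/3 + 3, so f(s)^2 = (s + 9)^2/9. Integrate:
  int_0^t ((s + 9)^2/9) ds = t*(t^2 + 27*t + 243)/27.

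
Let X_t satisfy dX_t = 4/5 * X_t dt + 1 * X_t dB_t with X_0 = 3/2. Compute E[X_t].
E[X_t] = 3*exp(4*t/5)/2

For GBM dX = mu X dt + sigma X dB with X_0 = x_0, apply Itô to Y = log X: dY = (mu - sigma^2/2) dt + sigma dB, so Y_t = log(x_0) + (mu - sigma^2/2) t + sigma B_t and hence X_t = x_0 * exp((mu - sigma^2/2) t + sigma B_t).
With mu = 4/5, sigma = 1, x_0 = 3/2, this gives:
  X_t = 3/2 * exp((3/10) * t + (1) * B_t).
Since sigma*B_t ~ Normal(0, sigma^2 t), E[exp(sigma*B_t)] = exp(sigma^2 t / 2); so E[X_t] = x_0 * exp((mu - sigma^2/2) t) * exp(sigma^2 t / 2) = x_0 * exp(mu t) = 3*exp(4*t/5)/2.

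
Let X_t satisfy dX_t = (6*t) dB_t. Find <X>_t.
<X>_t = 12*t^3

For an Itô process dX_t = a(t) dt + b(t) dB_t, the quadratic variation is <X>_t = int_0^t b(s)^2 ds (the drift term does not contribute). Here b(s) = 6*s, so
  b(s)^2 = 36*s^2.
Integrating from 0 to t:
  <X>_t = int_0^t (36*s^2) ds = 12*t^3.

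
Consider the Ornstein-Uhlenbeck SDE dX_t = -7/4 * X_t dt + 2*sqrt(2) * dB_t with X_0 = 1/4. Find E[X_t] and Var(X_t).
E[X_t] = exp(-7*t/4)/4; Var(X_t) = 16/7 - 16*exp(-7*t/2)/7

The OU SDE dX = -theta X dt + sigma dB admits the integrating factor exp(theta t): d(exp(theta t) X_t) = sigma exp(theta t) dB_t. Integrating from 0 to t:
  X_t = x_0 * exp(-theta t) + sigma * int_0^t exp(-theta (t-s)) dB_s.
The Itô integral has mean 0 and (by the Itô isometry) variance sigma^2 * int_0^t exp(-2 theta (t - s)) ds = sigma^2 * (1 - exp(-2 theta t)) / (2 theta).
With theta = 7/4, sigma = 2*sqrt(2), x_0 = 1/4:
  E[X_t] = 1/4 * exp(-7/4 t) = exp(-7*t/4)/4
  Var(X_t) = (2*sqrt(2))^2 * (1 - exp(-2*7/4 t)) / (2 * 7/4) = 16/7 - 16*exp(-7*t/2)/7.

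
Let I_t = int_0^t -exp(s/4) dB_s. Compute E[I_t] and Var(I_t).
E[I_t] = 0; Var(I_t) = 2*exp(t/2) - 2

The Itô integral of a deterministic integrand f(s) has mean 0 because each increment f(s) * (B_{s+ds} - B_s) has mean 0. By the Itô isometry:
  Var( int_0^t f(s) dB_s ) = E[ (int_0^t f(s) dB_s)^2 ] = int_0^t f(s)^2 ds.
Here f(s) = -exp(s/4), so f(s)^2 = exp(s/2). Integrate:
  int_0^t (exp(s/2)) ds = 2*exp(t/2) - 2.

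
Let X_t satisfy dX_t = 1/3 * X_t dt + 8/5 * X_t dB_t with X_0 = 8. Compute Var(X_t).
Var(X_t) = 64*(exp(64*t/25) - 1)*exp(2*t/3)

For GBM dX = mu X dt + sigma X dB with X_0 = x_0, apply Itô to Y = log X: dY = (mu - sigma^2/2) dt + sigma dB, so Y_t = log(x_0) + (mu - sigma^2/2) t + sigma B_t and hence X_t = x_0 * exp((mu - sigma^2/2) t + sigma B_t).
With mu = 1/3, sigma = 8/5, x_0 = 8, this gives:
  X_t = 8 * exp((-71/75) * t + (8/5) * B_t).
Since sigma*B_t ~ Normal(0, sigma^2 t), E[exp(sigma*B_t)] = exp(sigma^2 t / 2); so E[X_t] = x_0 * exp((mu - sigma^2/2) t) * exp(sigma^2 t / 2) = x_0 * exp(mu t) = 8*exp(t/3).
Var(X_t) = E[X_t^2] - (E[X_t])^2 = x_0^2 * exp(2 mu t) * (exp(sigma^2 t) - 1) = 64*(exp(64*t/25) - 1)*exp(2*t/3).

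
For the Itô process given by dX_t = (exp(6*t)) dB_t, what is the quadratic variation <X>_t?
<X>_t = exp(12*t)/12 - 1/12

For an Itô process dX_t = a(t) dt + b(t) dB_t, the quadratic variation is <X>_t = int_0^t b(s)^2 ds (the drift term does not contribute). Here b(s) = exp(6*s), so
  b(s)^2 = exp(12*s).
Integrating from 0 to t:
  <X>_t = int_0^t (exp(12*s)) ds = exp(12*t)/12 - 1/12.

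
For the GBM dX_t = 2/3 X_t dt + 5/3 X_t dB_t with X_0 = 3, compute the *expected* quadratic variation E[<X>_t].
E[<X>_t] = 225*exp(37*t/9)/37 - 225/37

<X>_t = int_0^t ((5/3) * X_s)^2 ds. Taking expectation inside the integral: E[<X>_t] = (5/3)^2 * int_0^t E[X_s^2] ds. For GBM, E[X_s^2] = x_0^2 * exp((2 mu + sigma^2) s). Integrating:
  E[<X>_t] = (5/3)^2 * 3^2 * (exp((2*(2/3) + (5/3)^2) t) - 1) / (2*(2/3) + (5/3)^2)
           = (5/3)^2 * 3^2 * (exp((37/9) t) - 1) / (37/9) = 225*exp(37*t/9)/37 - 225/37.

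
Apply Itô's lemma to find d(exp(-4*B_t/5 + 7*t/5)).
d(exp(-4*B_t/5 + 7*t/5)) = (43*exp(-4*B_t/5 + 7*t/5)/25) dt + (-4*exp(-4*B_t/5 + 7*t/5)/5) dB_t

Itô's formula for f(t, x): d f(t, B_t) = (f_t + (1/2) f_xx) dt + f_x dB_t. Compute partials of f(t, x) = exp(7*t/5 - 4*x/5):
  f_t(t,x)  = 7*exp(7*t/5 - 4*x/5)/5
  f_x(t,x)  = -4*exp(7*t/5 - 4*x/5)/5
  f_xx(t,x) = 16*exp(7*t/5 - 4*x/5)/25
Assemble drift = f_t + (1/2) f_xx = 43*exp(7*t/5 - 4*x/5)/25 and diffusion = f_x = -4*exp(7*t/5 - 4*x/5)/5. Substituting x = B_t:
  d(exp(-4*B_t/5 + 7*t/5)) = (43*exp(-4*B_t/5 + 7*t/5)/25) dt + (-4*exp(-4*B_t/5 + 7*t/5)/5) dB_t.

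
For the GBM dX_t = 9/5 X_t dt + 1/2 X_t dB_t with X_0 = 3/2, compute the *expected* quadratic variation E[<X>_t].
E[<X>_t] = 45*exp(77*t/20)/308 - 45/308

<X>_t = int_0^t ((1/2) * X_s)^2 ds. Taking expectation inside the integral: E[<X>_t] = (1/2)^2 * int_0^t E[X_s^2] ds. For GBM, E[X_s^2] = x_0^2 * exp((2 mu + sigma^2) s). Integrating:
  E[<X>_t] = (1/2)^2 * (3/2)^2 * (exp((2*(9/5) + (1/2)^2) t) - 1) / (2*(9/5) + (1/2)^2)
           = (1/2)^2 * (3/2)^2 * (exp((77/20) t) - 1) / (77/20) = 45*exp(77*t/20)/308 - 45/308.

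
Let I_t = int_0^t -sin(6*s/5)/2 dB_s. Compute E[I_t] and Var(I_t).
E[I_t] = 0; Var(I_t) = t/8 - 5*sin(12*t/5)/96

The Itô integral of a deterministic integrand f(s) has mean 0 because each increment f(s) * (B_{s+ds} - B_s) has mean 0. By the Itô isometry:
  Var( int_0^t f(s) dB_s ) = E[ (int_0^t f(s) dB_s)^2 ] = int_0^t f(s)^2 ds.
Here f(s) = -sin(6*s/5)/2, so f(s)^2 = sin(6*s/5)^2/4. Integrate:
  int_0^t (sin(6*s/5)^2/4) ds = t/8 - 5*sin(12*t/5)/96.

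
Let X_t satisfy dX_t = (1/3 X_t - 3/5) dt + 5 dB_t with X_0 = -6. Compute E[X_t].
E[X_t] = 9/5 - 39*exp(t/3)/5

Taking expectations and using E[dB_t] = 0, the mean m(t) = E[X_t] satisfies the ODE m'(t) = a m(t) + b with m(0) = x_0. With a = 1/3, b = -3/5, x_0 = -6, the solution is
  m(t) = x_0 * exp(a t) + (b/a) * (exp(a t) - 1)
       = (-6) * exp((1/3) t) + ((-3/5)/(1/3)) * (exp((1/3) t) - 1)
       = 9/5 - 39*exp(t/3)/5.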